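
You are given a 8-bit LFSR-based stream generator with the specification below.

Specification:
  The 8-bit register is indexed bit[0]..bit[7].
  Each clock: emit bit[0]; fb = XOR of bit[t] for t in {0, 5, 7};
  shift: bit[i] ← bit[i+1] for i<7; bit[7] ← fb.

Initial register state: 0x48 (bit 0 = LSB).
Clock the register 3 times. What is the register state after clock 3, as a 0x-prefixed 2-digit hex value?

reg_0 = 0x48
clock 1: out=0, reg = 0x24
clock 2: out=0, reg = 0x92
clock 3: out=0, reg = 0xC9

0xC9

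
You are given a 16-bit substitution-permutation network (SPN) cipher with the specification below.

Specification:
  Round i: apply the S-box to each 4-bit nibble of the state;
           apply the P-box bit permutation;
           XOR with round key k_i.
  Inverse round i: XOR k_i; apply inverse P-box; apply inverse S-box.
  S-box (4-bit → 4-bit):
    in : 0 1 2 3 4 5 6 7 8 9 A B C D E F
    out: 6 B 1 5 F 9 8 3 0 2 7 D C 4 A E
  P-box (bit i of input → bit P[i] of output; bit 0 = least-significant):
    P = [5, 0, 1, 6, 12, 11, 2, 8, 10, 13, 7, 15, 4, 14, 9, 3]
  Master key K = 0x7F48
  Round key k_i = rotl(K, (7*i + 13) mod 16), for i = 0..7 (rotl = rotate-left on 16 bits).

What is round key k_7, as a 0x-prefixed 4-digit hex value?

0x1FD2

K = 0x7F48
k_0 = rotl(K, (7*0+13) mod 16) = rotl(K, 13) = 0x0FE9
k_1 = rotl(K, (7*1+13) mod 16) = rotl(K, 4) = 0xF487
k_2 = rotl(K, (7*2+13) mod 16) = rotl(K, 11) = 0x43FA
k_3 = rotl(K, (7*3+13) mod 16) = rotl(K, 2) = 0xFD21
k_4 = rotl(K, (7*4+13) mod 16) = rotl(K, 9) = 0x90FE
k_5 = rotl(K, (7*5+13) mod 16) = rotl(K, 0) = 0x7F48
k_6 = rotl(K, (7*6+13) mod 16) = rotl(K, 7) = 0xA43F
k_7 = rotl(K, (7*7+13) mod 16) = rotl(K, 14) = 0x1FD2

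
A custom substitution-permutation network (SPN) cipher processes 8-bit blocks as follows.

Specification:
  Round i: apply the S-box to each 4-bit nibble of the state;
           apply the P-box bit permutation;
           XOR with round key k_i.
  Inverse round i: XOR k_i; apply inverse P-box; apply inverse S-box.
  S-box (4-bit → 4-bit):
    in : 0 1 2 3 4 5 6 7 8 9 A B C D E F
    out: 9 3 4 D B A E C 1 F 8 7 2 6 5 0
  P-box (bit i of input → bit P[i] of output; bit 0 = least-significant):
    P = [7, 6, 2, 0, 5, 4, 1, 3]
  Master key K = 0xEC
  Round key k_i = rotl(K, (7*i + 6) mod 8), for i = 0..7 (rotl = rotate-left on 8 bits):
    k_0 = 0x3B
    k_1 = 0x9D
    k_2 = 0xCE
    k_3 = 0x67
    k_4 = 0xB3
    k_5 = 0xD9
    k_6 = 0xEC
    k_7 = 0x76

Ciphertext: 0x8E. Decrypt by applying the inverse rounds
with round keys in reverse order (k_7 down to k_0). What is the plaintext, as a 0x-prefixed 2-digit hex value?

s_0 = ciphertext = 0x8E
s_1 = InvRound(s_0, k_7) = 0x41
s_2 = InvRound(s_1, k_6) = 0x03
s_3 = InvRound(s_2, k_5) = 0x61
s_4 = InvRound(s_3, k_4) = 0xD1
s_5 = InvRound(s_4, k_3) = 0xBE
s_6 = InvRound(s_5, k_2) = 0x1C
s_7 = InvRound(s_6, k_1) = 0xF0
s_8 = InvRound(s_7, k_0) = 0x74

0x74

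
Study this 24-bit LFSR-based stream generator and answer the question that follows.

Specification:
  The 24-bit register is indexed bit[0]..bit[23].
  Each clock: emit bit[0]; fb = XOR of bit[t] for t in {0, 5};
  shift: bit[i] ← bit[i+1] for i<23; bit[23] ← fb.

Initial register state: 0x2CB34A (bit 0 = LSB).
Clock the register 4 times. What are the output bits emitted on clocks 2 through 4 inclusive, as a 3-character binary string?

101

reg_0 = 0x2CB34A
clock 1: out=0, reg = 0x1659A5
clock 2: out=1, reg = 0x0B2CD2
clock 3: out=0, reg = 0x059669
clock 4: out=1, reg = 0x02CB34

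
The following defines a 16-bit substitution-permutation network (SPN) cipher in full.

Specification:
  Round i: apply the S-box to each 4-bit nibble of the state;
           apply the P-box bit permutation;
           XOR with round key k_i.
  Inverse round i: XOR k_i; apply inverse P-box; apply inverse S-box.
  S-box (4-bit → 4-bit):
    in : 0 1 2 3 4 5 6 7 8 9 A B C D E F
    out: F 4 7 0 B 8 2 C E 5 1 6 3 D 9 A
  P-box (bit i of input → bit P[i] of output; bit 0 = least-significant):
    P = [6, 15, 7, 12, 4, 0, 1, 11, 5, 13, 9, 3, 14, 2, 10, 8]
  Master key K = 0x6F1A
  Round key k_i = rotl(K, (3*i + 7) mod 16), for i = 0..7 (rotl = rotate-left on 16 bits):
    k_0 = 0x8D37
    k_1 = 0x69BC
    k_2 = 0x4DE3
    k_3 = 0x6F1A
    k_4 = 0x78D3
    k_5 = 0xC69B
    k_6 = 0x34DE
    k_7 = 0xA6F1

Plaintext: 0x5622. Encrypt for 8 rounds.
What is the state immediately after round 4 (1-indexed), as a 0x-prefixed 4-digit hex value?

0x2178

s_0 = plaintext = 0x5622
s_1 = Round(s_0, k_0) = 0x2CE4
s_2 = Round(s_1, k_1) = 0x95C8
s_3 = Round(s_2, k_2) = 0x997A
s_4 = Round(s_3, k_3) = 0x2178
s_5 = Round(s_4, k_4) = 0xA655
s_6 = Round(s_5, k_5) = 0xBE9B
s_7 = Round(s_6, k_6) = 0xB060
s_8 = Round(s_7, k_7) = 0x101C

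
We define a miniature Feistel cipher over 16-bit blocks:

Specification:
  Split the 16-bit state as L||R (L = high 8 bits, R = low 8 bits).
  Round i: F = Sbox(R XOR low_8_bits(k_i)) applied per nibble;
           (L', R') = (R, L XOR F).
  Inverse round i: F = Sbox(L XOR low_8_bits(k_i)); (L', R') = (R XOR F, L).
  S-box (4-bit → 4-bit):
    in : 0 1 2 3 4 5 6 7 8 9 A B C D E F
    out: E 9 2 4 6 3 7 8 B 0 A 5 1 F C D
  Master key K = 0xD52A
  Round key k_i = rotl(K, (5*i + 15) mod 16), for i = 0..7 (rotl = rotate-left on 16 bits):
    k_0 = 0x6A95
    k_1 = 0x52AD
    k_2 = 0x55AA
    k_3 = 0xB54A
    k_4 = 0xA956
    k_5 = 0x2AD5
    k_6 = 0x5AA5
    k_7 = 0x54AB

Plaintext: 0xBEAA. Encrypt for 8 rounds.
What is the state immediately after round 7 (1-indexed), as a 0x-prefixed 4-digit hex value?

s_0 = plaintext = 0xBEAA
s_1 = Round(s_0, k_0) = 0xAAF3
s_2 = Round(s_1, k_1) = 0xF396
s_3 = Round(s_2, k_2) = 0x96B2
s_4 = Round(s_3, k_3) = 0xB24D
s_5 = Round(s_4, k_4) = 0x4D27
s_6 = Round(s_5, k_5) = 0x279F
s_7 = Round(s_6, k_6) = 0x9F6D
s_8 = Round(s_7, k_7) = 0x6D88

0x9F6D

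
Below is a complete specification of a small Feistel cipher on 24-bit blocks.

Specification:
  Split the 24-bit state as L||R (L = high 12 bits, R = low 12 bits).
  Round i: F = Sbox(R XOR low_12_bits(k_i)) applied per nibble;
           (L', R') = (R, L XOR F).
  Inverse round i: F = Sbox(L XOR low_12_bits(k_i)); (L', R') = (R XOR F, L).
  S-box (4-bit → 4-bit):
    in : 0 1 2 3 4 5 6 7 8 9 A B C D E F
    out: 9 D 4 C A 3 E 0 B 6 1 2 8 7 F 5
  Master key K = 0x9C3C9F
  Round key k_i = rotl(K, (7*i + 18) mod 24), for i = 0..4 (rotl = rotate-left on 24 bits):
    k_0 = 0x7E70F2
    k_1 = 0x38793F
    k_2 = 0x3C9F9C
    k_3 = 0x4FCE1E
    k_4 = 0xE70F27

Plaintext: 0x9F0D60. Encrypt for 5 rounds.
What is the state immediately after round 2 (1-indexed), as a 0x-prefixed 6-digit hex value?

s_0 = plaintext = 0x9F0D60
s_1 = Round(s_0, k_0) = 0xD60E94
s_2 = Round(s_1, k_1) = 0xE94D72
s_3 = Round(s_2, k_2) = 0xD72A6B
s_4 = Round(s_3, k_3) = 0xA6B771
s_5 = Round(s_4, k_4) = 0x771155

0xE94D72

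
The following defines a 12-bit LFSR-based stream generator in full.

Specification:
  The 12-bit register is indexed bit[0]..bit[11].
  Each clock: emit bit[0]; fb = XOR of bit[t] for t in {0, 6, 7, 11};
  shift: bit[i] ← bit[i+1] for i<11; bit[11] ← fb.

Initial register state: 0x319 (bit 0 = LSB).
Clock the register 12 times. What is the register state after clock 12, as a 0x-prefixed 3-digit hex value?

reg_0 = 0x319
clock 1: out=1, reg = 0x98C
clock 2: out=0, reg = 0x4C6
clock 3: out=0, reg = 0x263
clock 4: out=1, reg = 0x131
clock 5: out=1, reg = 0x898
clock 6: out=0, reg = 0x44C
clock 7: out=0, reg = 0xA26
clock 8: out=0, reg = 0xD13
clock 9: out=1, reg = 0x689
clock 10: out=1, reg = 0x344
clock 11: out=0, reg = 0x9A2
clock 12: out=0, reg = 0x4D1

0x4D1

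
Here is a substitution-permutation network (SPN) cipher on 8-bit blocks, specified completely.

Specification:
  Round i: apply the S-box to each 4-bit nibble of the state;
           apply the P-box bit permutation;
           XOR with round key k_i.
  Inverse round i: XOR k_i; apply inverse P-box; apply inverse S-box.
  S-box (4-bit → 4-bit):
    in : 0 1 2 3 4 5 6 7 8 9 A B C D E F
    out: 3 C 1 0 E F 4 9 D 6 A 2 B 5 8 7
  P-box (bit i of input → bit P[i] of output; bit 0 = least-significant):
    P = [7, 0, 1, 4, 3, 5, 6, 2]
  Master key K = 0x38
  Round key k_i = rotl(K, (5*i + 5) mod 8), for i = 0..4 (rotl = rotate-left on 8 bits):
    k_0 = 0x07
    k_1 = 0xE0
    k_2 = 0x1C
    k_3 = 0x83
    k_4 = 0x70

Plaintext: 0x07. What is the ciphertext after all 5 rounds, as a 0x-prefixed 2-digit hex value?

0xB6

s_0 = plaintext = 0x07
s_1 = Round(s_0, k_0) = 0xBF
s_2 = Round(s_1, k_1) = 0x43
s_3 = Round(s_2, k_2) = 0x78
s_4 = Round(s_3, k_3) = 0x1D
s_5 = Round(s_4, k_4) = 0xB6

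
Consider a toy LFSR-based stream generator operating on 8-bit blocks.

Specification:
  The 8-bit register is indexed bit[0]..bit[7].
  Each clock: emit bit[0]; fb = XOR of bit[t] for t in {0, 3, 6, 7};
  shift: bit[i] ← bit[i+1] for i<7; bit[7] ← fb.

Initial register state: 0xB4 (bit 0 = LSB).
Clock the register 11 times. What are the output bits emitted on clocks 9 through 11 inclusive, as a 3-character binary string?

110

reg_0 = 0xB4
clock 1: out=0, reg = 0xDA
clock 2: out=0, reg = 0xED
clock 3: out=1, reg = 0x76
clock 4: out=0, reg = 0xBB
clock 5: out=1, reg = 0xDD
clock 6: out=1, reg = 0x6E
clock 7: out=0, reg = 0x37
clock 8: out=1, reg = 0x9B
clock 9: out=1, reg = 0xCD
clock 10: out=1, reg = 0x66
clock 11: out=0, reg = 0xB3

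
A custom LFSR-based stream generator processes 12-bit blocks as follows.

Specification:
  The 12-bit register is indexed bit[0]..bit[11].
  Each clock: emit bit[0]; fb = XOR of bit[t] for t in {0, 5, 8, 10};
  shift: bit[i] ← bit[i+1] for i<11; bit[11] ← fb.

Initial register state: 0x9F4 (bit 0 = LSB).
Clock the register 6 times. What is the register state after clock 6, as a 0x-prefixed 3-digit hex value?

reg_0 = 0x9F4
clock 1: out=0, reg = 0x4FA
clock 2: out=0, reg = 0x27D
clock 3: out=1, reg = 0x13E
clock 4: out=0, reg = 0x09F
clock 5: out=1, reg = 0x84F
clock 6: out=1, reg = 0xC27

0xC27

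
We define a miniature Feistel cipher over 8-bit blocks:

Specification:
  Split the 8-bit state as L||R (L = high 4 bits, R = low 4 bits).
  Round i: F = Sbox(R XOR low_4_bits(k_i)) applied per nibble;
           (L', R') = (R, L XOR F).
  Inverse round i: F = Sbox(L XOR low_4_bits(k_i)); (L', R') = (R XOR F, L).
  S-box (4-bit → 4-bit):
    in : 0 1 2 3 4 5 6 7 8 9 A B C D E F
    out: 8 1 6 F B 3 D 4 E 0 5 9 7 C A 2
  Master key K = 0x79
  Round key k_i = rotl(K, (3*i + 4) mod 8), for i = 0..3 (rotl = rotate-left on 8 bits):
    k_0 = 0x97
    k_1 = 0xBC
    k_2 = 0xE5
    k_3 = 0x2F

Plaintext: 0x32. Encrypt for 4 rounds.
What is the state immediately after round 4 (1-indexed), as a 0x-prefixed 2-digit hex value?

0x81

s_0 = plaintext = 0x32
s_1 = Round(s_0, k_0) = 0x20
s_2 = Round(s_1, k_1) = 0x05
s_3 = Round(s_2, k_2) = 0x58
s_4 = Round(s_3, k_3) = 0x81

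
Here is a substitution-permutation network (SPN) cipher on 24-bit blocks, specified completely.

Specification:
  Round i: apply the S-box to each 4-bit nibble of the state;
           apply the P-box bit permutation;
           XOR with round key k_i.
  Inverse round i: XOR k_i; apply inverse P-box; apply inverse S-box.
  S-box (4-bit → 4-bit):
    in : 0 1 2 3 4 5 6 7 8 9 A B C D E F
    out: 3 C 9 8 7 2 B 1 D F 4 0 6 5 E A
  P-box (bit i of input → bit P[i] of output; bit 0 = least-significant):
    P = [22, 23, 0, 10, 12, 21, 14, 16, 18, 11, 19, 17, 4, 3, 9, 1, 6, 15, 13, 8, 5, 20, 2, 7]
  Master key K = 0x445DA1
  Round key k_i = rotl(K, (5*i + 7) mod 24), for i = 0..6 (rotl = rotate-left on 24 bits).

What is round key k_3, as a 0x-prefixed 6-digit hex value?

K = 0x445DA1
k_0 = rotl(K, (5*0+7) mod 24) = rotl(K, 7) = 0x2ED0A2
k_1 = rotl(K, (5*1+7) mod 24) = rotl(K, 12) = 0xDA1445
k_2 = rotl(K, (5*2+7) mod 24) = rotl(K, 17) = 0x4288BB
k_3 = rotl(K, (5*3+7) mod 24) = rotl(K, 22) = 0x511768

0x511768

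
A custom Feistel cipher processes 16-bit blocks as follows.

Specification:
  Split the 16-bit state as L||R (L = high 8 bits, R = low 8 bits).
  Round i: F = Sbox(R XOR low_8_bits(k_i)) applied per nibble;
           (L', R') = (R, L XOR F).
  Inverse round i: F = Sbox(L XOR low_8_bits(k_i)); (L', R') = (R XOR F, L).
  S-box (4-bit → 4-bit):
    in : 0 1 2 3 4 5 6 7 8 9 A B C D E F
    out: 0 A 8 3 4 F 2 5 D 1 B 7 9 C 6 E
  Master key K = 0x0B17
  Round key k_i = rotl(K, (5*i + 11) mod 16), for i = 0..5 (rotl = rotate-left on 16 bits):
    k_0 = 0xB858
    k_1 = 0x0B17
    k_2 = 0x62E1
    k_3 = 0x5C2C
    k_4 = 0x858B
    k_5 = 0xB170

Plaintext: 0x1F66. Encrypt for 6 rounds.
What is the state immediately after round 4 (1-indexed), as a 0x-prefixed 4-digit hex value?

0x530E

s_0 = plaintext = 0x1F66
s_1 = Round(s_0, k_0) = 0x6629
s_2 = Round(s_1, k_1) = 0x2950
s_3 = Round(s_2, k_2) = 0x5053
s_4 = Round(s_3, k_3) = 0x530E
s_5 = Round(s_4, k_4) = 0x0E8C
s_6 = Round(s_5, k_5) = 0x8CE7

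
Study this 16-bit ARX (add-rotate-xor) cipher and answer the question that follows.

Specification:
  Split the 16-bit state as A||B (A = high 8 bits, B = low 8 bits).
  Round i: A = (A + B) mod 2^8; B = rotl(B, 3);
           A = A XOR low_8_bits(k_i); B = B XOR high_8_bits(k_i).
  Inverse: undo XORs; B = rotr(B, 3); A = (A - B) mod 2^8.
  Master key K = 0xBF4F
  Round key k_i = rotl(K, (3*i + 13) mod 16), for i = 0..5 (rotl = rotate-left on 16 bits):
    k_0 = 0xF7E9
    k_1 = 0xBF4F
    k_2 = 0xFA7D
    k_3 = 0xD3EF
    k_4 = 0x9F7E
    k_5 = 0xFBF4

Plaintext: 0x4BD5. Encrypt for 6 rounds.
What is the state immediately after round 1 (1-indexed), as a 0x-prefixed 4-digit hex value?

s_0 = plaintext = 0x4BD5
s_1 = Round(s_0, k_0) = 0xC959
s_2 = Round(s_1, k_1) = 0x6D75
s_3 = Round(s_2, k_2) = 0x9F51
s_4 = Round(s_3, k_3) = 0x1F59
s_5 = Round(s_4, k_4) = 0x0655
s_6 = Round(s_5, k_5) = 0xAF51

0xC959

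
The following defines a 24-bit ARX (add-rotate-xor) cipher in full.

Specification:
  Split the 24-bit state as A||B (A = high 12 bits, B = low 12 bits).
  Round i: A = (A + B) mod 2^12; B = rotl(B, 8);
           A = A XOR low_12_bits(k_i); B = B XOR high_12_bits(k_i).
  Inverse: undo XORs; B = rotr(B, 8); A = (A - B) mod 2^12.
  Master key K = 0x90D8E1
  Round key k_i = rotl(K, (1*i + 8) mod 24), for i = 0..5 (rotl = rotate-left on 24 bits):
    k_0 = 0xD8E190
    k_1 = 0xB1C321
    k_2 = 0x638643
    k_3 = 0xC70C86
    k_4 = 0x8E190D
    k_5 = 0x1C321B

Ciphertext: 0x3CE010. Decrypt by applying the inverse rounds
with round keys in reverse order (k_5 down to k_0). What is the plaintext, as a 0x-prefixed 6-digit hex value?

s_0 = ciphertext = 0x3CE010
s_1 = InvRound(s_0, k_5) = 0x4A4D31
s_2 = InvRound(s_1, k_4) = 0x0A4D05
s_3 = InvRound(s_2, k_3) = 0x4D1751
s_4 = InvRound(s_3, k_2) = 0xC01691
s_5 = InvRound(s_4, k_1) = 0x6438DD
s_6 = InvRound(s_5, k_0) = 0x29E535

0x29E535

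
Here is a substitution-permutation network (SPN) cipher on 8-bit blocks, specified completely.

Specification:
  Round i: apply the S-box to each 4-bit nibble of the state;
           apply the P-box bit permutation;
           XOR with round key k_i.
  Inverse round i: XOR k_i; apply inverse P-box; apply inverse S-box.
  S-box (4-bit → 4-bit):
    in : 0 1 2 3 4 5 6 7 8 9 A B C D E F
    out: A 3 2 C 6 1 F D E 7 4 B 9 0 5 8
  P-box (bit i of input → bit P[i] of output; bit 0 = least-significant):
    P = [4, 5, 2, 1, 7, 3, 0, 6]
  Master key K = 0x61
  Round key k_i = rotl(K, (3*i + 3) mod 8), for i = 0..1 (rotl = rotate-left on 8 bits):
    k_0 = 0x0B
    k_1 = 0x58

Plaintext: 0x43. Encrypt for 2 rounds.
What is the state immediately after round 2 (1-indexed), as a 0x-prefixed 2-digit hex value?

0x34

s_0 = plaintext = 0x43
s_1 = Round(s_0, k_0) = 0x04
s_2 = Round(s_1, k_1) = 0x34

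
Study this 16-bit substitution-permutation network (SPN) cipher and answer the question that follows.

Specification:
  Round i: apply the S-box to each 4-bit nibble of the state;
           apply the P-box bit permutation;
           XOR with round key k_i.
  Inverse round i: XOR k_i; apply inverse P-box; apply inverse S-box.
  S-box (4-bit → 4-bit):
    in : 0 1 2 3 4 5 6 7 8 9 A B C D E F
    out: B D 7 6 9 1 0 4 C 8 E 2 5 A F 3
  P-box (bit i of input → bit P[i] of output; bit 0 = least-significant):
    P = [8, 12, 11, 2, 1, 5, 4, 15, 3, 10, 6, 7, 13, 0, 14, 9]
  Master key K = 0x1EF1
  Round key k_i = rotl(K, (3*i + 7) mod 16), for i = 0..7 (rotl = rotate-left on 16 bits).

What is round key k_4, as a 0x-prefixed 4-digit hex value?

0xF788

K = 0x1EF1
k_0 = rotl(K, (3*0+7) mod 16) = rotl(K, 7) = 0x788F
k_1 = rotl(K, (3*1+7) mod 16) = rotl(K, 10) = 0xC47B
k_2 = rotl(K, (3*2+7) mod 16) = rotl(K, 13) = 0x23DE
k_3 = rotl(K, (3*3+7) mod 16) = rotl(K, 0) = 0x1EF1
k_4 = rotl(K, (3*4+7) mod 16) = rotl(K, 3) = 0xF788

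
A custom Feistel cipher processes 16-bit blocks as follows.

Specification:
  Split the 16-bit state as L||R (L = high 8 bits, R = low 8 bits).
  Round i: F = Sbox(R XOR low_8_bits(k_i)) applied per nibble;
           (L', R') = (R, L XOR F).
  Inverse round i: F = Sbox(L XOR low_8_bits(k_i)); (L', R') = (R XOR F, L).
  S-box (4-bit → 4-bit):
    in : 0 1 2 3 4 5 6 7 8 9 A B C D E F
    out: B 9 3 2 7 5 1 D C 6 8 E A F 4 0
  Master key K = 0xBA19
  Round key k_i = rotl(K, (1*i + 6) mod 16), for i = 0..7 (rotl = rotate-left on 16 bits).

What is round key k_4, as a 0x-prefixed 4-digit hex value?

K = 0xBA19
k_0 = rotl(K, (1*0+6) mod 16) = rotl(K, 6) = 0x866E
k_1 = rotl(K, (1*1+6) mod 16) = rotl(K, 7) = 0x0CDD
k_2 = rotl(K, (1*2+6) mod 16) = rotl(K, 8) = 0x19BA
k_3 = rotl(K, (1*3+6) mod 16) = rotl(K, 9) = 0x3374
k_4 = rotl(K, (1*4+6) mod 16) = rotl(K, 10) = 0x66E8

0x66E8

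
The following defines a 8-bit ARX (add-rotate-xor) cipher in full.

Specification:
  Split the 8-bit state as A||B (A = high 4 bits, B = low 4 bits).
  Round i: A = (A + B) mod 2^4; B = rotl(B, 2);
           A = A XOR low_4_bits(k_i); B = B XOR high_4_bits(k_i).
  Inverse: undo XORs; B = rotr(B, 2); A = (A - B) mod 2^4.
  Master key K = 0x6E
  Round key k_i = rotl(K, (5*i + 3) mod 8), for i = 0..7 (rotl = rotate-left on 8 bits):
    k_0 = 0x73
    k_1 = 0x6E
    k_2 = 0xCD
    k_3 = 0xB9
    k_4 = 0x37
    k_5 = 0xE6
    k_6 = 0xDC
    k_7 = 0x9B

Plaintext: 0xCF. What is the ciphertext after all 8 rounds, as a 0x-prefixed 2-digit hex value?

0x30

s_0 = plaintext = 0xCF
s_1 = Round(s_0, k_0) = 0x88
s_2 = Round(s_1, k_1) = 0xE4
s_3 = Round(s_2, k_2) = 0xFD
s_4 = Round(s_3, k_3) = 0x5C
s_5 = Round(s_4, k_4) = 0x60
s_6 = Round(s_5, k_5) = 0x0E
s_7 = Round(s_6, k_6) = 0x26
s_8 = Round(s_7, k_7) = 0x30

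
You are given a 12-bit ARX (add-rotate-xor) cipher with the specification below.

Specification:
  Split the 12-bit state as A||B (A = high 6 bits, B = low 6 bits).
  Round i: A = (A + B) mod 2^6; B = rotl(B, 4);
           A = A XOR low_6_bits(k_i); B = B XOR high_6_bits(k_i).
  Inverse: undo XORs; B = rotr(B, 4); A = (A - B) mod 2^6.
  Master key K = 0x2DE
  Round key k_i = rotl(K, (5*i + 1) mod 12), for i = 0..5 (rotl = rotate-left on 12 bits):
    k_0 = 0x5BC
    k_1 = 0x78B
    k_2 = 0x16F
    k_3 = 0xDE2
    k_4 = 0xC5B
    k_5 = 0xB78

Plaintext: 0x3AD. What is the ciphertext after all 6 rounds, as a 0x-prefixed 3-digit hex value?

s_0 = plaintext = 0x3AD
s_1 = Round(s_0, k_0) = 0x1CD
s_2 = Round(s_1, k_1) = 0x7CD
s_3 = Round(s_2, k_2) = 0x0D6
s_4 = Round(s_3, k_3) = 0xED2
s_5 = Round(s_4, k_4) = 0x595
s_6 = Round(s_5, k_5) = 0x4F8

0x4F8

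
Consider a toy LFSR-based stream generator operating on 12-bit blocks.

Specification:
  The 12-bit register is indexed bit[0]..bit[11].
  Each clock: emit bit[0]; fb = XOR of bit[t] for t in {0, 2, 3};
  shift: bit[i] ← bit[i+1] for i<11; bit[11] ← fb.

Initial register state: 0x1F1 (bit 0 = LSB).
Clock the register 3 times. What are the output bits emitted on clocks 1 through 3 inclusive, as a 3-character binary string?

100

reg_0 = 0x1F1
clock 1: out=1, reg = 0x8F8
clock 2: out=0, reg = 0xC7C
clock 3: out=0, reg = 0x63E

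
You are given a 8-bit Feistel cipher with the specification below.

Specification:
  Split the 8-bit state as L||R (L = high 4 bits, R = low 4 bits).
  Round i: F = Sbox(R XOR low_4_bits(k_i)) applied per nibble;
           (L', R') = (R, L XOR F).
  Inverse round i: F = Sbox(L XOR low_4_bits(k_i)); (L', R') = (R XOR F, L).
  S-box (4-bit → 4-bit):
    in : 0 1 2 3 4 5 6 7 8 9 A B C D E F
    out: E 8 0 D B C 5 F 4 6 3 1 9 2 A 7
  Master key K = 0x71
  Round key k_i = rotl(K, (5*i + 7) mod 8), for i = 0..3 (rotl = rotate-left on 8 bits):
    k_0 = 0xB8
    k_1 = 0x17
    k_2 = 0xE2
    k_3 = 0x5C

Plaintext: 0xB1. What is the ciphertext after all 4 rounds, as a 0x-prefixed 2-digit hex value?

0x35

s_0 = plaintext = 0xB1
s_1 = Round(s_0, k_0) = 0x1D
s_2 = Round(s_1, k_1) = 0xD2
s_3 = Round(s_2, k_2) = 0x23
s_4 = Round(s_3, k_3) = 0x35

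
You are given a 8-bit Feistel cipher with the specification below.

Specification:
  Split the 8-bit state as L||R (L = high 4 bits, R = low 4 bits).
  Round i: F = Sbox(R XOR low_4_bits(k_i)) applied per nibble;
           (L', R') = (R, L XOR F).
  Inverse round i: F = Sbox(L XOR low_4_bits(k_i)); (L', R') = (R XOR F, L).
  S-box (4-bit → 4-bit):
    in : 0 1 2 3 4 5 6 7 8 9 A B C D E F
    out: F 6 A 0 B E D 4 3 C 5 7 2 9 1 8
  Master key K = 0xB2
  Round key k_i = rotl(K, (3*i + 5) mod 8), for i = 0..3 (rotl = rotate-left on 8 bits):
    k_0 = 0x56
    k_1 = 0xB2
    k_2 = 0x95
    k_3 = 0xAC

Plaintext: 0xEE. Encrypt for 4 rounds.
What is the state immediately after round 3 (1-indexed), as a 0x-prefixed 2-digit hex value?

0x6D

s_0 = plaintext = 0xEE
s_1 = Round(s_0, k_0) = 0xED
s_2 = Round(s_1, k_1) = 0xD6
s_3 = Round(s_2, k_2) = 0x6D
s_4 = Round(s_3, k_3) = 0xD0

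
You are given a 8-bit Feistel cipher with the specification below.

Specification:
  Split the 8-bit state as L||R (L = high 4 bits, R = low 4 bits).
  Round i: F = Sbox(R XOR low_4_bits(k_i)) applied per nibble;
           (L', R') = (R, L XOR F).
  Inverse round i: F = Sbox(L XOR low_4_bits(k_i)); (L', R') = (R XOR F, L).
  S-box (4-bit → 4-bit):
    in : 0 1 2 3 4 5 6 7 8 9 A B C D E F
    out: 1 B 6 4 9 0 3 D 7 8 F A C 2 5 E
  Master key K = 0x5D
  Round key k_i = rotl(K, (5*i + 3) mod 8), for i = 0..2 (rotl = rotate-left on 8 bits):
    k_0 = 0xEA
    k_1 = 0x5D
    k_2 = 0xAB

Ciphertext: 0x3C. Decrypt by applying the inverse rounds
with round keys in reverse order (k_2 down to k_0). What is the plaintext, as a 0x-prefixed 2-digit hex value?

0x40

s_0 = ciphertext = 0x3C
s_1 = InvRound(s_0, k_2) = 0xB3
s_2 = InvRound(s_1, k_1) = 0x0B
s_3 = InvRound(s_2, k_0) = 0x40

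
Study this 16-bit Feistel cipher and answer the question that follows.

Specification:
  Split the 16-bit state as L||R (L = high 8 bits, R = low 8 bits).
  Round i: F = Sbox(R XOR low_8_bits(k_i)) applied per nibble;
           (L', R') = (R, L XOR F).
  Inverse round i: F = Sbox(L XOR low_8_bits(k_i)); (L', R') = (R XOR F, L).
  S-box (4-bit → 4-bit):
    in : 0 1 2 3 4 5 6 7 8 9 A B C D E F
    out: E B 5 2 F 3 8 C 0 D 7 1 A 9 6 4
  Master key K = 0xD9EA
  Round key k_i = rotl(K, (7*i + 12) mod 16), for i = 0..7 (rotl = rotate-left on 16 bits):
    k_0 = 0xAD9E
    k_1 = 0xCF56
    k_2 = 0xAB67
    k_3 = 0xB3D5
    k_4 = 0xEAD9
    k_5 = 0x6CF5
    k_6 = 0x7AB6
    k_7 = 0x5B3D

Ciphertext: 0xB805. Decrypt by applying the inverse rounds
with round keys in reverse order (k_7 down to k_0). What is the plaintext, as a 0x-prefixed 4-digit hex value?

0x93CB

s_0 = ciphertext = 0xB805
s_1 = InvRound(s_0, k_7) = 0x06B8
s_2 = InvRound(s_1, k_6) = 0xA606
s_3 = InvRound(s_2, k_5) = 0x34A6
s_4 = InvRound(s_3, k_4) = 0xCF34
s_5 = InvRound(s_4, k_3) = 0x83CF
s_6 = InvRound(s_5, k_2) = 0xA083
s_7 = InvRound(s_6, k_1) = 0xCBA0
s_8 = InvRound(s_7, k_0) = 0x93CB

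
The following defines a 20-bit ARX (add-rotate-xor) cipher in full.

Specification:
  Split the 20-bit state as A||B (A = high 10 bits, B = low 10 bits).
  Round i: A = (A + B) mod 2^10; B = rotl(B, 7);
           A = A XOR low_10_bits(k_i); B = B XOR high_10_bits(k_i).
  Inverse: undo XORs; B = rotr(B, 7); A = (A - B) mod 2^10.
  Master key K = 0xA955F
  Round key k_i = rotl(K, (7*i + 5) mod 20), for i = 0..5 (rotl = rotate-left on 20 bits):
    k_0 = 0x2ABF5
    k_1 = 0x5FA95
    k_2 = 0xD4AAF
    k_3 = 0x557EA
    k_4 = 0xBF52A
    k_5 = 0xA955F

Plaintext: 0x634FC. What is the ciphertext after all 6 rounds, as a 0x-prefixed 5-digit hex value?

0x2E760

s_0 = plaintext = 0x634FC
s_1 = Round(s_0, k_0) = 0x5F2B5
s_2 = Round(s_1, k_1) = 0xA93A8
s_3 = Round(s_2, k_2) = 0x38F27
s_4 = Round(s_3, k_3) = 0xF82B1
s_5 = Round(s_4, k_4) = 0xEEE2B
s_6 = Round(s_5, k_5) = 0x2E760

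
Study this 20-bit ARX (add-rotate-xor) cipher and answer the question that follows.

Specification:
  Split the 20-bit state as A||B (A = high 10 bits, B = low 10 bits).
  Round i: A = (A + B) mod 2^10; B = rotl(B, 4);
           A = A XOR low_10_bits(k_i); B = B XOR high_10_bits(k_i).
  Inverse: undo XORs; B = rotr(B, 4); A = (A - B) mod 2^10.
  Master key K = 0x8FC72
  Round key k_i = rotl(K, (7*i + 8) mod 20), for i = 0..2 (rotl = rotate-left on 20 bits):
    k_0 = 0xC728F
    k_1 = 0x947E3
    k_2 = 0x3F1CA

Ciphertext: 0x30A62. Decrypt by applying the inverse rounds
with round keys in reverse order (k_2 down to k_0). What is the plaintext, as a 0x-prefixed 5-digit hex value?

0x508D0

s_0 = ciphertext = 0x30A62
s_1 = InvRound(s_0, k_2) = 0x57FA9
s_2 = InvRound(s_1, k_1) = 0x2761F
s_3 = InvRound(s_2, k_0) = 0x508D0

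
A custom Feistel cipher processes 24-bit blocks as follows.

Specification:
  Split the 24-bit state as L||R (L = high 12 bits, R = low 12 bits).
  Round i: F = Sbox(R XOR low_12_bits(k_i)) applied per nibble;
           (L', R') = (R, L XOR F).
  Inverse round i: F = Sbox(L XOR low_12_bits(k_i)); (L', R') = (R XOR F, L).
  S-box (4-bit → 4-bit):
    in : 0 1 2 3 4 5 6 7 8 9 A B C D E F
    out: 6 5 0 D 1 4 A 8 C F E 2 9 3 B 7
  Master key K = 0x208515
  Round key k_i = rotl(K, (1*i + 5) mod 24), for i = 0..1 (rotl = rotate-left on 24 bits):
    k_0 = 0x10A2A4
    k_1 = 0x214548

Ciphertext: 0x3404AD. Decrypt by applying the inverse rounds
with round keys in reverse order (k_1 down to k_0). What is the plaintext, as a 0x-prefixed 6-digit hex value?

0xAE4EC1

s_0 = ciphertext = 0x3404AD
s_1 = InvRound(s_0, k_1) = 0xEC1340
s_2 = InvRound(s_1, k_0) = 0xAE4EC1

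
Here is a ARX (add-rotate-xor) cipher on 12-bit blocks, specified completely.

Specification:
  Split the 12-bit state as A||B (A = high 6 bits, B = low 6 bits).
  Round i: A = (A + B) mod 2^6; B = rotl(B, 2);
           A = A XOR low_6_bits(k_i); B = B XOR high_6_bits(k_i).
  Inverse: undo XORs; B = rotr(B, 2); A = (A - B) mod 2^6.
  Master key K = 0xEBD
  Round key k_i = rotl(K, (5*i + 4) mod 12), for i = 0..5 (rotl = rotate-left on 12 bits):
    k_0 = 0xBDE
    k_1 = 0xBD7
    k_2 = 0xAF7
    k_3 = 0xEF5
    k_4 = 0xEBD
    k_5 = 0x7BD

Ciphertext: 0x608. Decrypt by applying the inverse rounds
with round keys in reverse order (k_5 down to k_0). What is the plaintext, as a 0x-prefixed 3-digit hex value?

0x8AD

s_0 = ciphertext = 0x608
s_1 = InvRound(s_0, k_5) = 0x025
s_2 = InvRound(s_1, k_4) = 0x1B7
s_3 = InvRound(s_2, k_3) = 0xC03
s_4 = InvRound(s_3, k_2) = 0xF4A
s_5 = InvRound(s_4, k_1) = 0x459
s_6 = InvRound(s_5, k_0) = 0x8AD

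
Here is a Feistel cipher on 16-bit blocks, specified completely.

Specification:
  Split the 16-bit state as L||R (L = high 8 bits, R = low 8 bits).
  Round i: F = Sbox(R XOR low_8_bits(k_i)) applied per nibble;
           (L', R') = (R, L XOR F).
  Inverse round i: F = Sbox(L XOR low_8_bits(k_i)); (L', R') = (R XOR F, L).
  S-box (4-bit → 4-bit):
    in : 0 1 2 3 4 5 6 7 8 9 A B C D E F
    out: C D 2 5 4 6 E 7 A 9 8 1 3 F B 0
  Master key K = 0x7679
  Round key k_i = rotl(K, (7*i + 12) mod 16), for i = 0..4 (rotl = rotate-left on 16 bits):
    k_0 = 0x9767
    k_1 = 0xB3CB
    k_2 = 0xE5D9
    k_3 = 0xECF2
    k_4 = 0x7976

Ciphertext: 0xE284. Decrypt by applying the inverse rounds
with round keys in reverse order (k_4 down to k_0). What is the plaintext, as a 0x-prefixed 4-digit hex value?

s_0 = ciphertext = 0xE284
s_1 = InvRound(s_0, k_4) = 0x10E2
s_2 = InvRound(s_1, k_3) = 0x5010
s_3 = InvRound(s_2, k_2) = 0xB950
s_4 = InvRound(s_3, k_1) = 0x22B9
s_5 = InvRound(s_4, k_0) = 0xFF22

0xFF22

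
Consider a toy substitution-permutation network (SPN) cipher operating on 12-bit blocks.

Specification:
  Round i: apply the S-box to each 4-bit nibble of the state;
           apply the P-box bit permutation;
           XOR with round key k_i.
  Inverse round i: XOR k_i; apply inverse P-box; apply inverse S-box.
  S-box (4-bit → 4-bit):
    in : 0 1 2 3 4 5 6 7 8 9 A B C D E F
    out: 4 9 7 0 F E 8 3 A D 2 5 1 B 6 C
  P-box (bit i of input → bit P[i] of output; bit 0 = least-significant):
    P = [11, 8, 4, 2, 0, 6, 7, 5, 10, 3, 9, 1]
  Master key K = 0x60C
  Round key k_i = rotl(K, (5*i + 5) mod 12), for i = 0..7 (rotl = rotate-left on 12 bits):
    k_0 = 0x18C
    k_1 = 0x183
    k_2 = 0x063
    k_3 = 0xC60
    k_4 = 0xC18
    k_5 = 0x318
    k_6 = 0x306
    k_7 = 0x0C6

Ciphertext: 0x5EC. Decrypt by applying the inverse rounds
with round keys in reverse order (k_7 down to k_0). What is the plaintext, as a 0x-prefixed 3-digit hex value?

s_0 = ciphertext = 0x5EC
s_1 = InvRound(s_0, k_7) = 0xD6A
s_2 = InvRound(s_1, k_6) = 0x281
s_3 = InvRound(s_2, k_5) = 0xABE
s_4 = InvRound(s_3, k_4) = 0x9F6
s_5 = InvRound(s_4, k_3) = 0x105
s_6 = InvRound(s_5, k_2) = 0x688
s_7 = InvRound(s_6, k_1) = 0x4CA
s_8 = InvRound(s_7, k_0) = 0x1A8

0x1A8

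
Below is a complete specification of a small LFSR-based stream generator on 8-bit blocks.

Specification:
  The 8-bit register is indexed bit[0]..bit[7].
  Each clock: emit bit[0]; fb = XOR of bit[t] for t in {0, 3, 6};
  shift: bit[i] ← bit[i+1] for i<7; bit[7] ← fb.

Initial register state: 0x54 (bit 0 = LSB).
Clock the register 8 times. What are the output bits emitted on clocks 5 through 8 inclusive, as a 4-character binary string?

reg_0 = 0x54
clock 1: out=0, reg = 0xAA
clock 2: out=0, reg = 0xD5
clock 3: out=1, reg = 0x6A
clock 4: out=0, reg = 0x35
clock 5: out=1, reg = 0x9A
clock 6: out=0, reg = 0xCD
clock 7: out=1, reg = 0xE6
clock 8: out=0, reg = 0xF3

1010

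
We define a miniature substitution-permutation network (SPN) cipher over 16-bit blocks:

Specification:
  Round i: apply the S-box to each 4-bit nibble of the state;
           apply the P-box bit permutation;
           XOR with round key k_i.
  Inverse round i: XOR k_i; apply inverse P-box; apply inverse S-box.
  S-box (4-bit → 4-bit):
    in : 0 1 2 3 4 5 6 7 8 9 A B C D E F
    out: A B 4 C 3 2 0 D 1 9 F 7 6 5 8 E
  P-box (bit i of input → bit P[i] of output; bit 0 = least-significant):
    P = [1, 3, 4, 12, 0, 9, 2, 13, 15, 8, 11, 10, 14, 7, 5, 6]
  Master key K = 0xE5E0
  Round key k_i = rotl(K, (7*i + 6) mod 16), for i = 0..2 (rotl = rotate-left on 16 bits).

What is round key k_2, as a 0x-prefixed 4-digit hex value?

0x5E0E

K = 0xE5E0
k_0 = rotl(K, (7*0+6) mod 16) = rotl(K, 6) = 0x7839
k_1 = rotl(K, (7*1+6) mod 16) = rotl(K, 13) = 0x1CBC
k_2 = rotl(K, (7*2+6) mod 16) = rotl(K, 4) = 0x5E0E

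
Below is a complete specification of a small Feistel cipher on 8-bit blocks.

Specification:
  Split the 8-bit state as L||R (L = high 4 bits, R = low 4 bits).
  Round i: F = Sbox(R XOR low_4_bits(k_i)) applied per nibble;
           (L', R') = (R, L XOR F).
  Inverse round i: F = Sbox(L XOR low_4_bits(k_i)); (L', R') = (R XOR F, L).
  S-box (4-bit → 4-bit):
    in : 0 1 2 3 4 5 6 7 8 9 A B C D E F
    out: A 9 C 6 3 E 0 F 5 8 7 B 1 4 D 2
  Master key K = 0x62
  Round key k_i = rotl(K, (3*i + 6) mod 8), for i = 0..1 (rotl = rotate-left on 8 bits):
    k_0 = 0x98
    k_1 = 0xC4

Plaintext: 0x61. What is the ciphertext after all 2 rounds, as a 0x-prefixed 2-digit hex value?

s_0 = plaintext = 0x61
s_1 = Round(s_0, k_0) = 0x1E
s_2 = Round(s_1, k_1) = 0xE6

0xE6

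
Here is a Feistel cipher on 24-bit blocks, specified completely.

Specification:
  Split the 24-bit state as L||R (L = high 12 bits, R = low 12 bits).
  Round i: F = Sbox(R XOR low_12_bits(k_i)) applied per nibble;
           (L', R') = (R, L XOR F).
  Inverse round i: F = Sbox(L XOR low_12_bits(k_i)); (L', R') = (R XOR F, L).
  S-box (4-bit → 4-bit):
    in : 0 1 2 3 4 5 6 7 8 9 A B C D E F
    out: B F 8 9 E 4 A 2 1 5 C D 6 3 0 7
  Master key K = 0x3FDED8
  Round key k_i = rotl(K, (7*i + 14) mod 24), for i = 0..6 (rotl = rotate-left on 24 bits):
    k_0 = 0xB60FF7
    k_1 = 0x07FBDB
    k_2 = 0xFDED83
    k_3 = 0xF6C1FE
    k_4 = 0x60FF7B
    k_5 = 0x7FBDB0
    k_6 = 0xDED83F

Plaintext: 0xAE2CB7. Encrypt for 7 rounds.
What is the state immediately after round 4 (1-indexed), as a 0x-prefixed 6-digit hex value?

0x8BF860

s_0 = plaintext = 0xAE2CB7
s_1 = Round(s_0, k_0) = 0xCB7309
s_2 = Round(s_1, k_1) = 0x309D8F
s_3 = Round(s_2, k_2) = 0xD8F8BF
s_4 = Round(s_3, k_3) = 0x8BF860
s_5 = Round(s_4, k_4) = 0x860A42
s_6 = Round(s_5, k_5) = 0xA42A18
s_7 = Round(s_6, k_6) = 0xA182C0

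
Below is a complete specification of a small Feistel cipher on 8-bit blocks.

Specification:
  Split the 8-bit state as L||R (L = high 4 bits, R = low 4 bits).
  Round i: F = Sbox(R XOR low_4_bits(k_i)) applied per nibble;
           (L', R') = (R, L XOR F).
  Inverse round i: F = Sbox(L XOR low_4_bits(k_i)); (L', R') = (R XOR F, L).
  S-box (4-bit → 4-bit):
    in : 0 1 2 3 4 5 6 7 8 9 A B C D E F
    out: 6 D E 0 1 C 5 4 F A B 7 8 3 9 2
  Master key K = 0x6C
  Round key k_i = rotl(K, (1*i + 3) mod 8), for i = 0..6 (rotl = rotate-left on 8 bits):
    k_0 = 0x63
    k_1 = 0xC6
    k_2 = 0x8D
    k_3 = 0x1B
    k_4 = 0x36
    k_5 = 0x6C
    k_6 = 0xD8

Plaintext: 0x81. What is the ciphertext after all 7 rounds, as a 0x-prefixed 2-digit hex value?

0x44

s_0 = plaintext = 0x81
s_1 = Round(s_0, k_0) = 0x16
s_2 = Round(s_1, k_1) = 0x67
s_3 = Round(s_2, k_2) = 0x7D
s_4 = Round(s_3, k_3) = 0xD2
s_5 = Round(s_4, k_4) = 0x2C
s_6 = Round(s_5, k_5) = 0xC4
s_7 = Round(s_6, k_6) = 0x44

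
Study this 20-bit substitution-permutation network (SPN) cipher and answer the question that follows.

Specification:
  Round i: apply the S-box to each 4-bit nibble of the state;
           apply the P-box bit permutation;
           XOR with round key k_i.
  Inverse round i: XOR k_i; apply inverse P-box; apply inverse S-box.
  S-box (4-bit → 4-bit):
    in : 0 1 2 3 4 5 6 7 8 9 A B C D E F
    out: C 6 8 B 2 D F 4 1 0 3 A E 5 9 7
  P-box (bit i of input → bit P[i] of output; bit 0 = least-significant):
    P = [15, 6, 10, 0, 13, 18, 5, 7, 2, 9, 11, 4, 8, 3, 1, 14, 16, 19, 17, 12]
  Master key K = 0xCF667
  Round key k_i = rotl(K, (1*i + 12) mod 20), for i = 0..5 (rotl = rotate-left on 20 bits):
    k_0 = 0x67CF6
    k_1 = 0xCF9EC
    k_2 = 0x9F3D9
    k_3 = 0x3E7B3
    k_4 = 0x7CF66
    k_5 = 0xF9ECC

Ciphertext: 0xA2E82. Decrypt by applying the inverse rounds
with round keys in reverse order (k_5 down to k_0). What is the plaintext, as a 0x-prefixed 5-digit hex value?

s_0 = ciphertext = 0xA2E82
s_1 = InvRound(s_0, k_5) = 0xE18AA
s_2 = InvRound(s_1, k_4) = 0x33A2F
s_3 = InvRound(s_2, k_3) = 0x2352D
s_4 = InvRound(s_3, k_2) = 0xF230F
s_5 = InvRound(s_4, k_1) = 0x50103
s_6 = InvRound(s_5, k_0) = 0x5E55C

0x5E55C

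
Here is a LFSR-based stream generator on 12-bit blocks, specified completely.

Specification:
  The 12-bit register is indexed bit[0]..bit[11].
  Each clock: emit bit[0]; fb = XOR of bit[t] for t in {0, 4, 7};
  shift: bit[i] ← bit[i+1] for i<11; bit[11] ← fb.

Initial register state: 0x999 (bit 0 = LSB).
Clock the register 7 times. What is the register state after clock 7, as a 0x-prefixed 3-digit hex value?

reg_0 = 0x999
clock 1: out=1, reg = 0xCCC
clock 2: out=0, reg = 0xE66
clock 3: out=0, reg = 0x733
clock 4: out=1, reg = 0x399
clock 5: out=1, reg = 0x9CC
clock 6: out=0, reg = 0xCE6
clock 7: out=0, reg = 0xE73

0xE73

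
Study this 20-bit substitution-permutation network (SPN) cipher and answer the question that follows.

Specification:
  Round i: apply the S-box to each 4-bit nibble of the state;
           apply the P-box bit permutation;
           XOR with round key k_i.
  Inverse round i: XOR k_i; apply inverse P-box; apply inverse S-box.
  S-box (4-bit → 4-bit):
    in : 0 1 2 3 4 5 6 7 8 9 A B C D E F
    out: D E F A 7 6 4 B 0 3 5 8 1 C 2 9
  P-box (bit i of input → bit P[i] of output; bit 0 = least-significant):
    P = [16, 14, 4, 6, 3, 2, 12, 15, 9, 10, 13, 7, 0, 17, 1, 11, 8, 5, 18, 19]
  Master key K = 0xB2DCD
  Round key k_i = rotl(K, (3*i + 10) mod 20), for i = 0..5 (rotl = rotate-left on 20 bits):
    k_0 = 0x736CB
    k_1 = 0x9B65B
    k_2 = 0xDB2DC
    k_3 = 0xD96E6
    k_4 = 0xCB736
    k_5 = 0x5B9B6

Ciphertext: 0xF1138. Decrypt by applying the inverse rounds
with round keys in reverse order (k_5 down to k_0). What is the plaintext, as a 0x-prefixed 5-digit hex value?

s_0 = ciphertext = 0xF1138
s_1 = InvRound(s_0, k_5) = 0xB1D78
s_2 = InvRound(s_1, k_4) = 0x61A7F
s_3 = InvRound(s_2, k_3) = 0xB73FA
s_4 = InvRound(s_3, k_2) = 0x4583E
s_5 = InvRound(s_4, k_1) = 0x1F437
s_6 = InvRound(s_5, k_0) = 0x5EF71

0x5EF71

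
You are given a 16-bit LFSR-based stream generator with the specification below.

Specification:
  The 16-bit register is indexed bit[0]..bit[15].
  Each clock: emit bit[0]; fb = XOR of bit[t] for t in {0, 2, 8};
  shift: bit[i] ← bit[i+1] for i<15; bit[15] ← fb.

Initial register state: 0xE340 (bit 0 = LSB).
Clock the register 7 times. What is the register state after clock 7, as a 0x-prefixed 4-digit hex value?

reg_0 = 0xE340
clock 1: out=0, reg = 0xF1A0
clock 2: out=0, reg = 0xF8D0
clock 3: out=0, reg = 0x7C68
clock 4: out=0, reg = 0x3E34
clock 5: out=0, reg = 0x9F1A
clock 6: out=0, reg = 0xCF8D
clock 7: out=1, reg = 0xE7C6

0xE7C6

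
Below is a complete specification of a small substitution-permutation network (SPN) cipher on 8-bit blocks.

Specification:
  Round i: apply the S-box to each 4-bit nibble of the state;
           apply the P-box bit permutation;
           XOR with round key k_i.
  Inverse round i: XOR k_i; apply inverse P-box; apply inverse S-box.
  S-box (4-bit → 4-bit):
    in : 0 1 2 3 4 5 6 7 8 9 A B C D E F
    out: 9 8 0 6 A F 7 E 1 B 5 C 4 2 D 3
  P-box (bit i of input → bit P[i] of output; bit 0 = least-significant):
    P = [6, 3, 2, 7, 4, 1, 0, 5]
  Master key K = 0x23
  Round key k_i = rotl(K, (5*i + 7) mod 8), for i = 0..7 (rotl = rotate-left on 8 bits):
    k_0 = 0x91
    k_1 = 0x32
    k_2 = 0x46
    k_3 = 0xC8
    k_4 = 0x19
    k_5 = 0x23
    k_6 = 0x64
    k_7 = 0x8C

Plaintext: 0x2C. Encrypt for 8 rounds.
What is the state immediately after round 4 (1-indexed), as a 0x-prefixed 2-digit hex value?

s_0 = plaintext = 0x2C
s_1 = Round(s_0, k_0) = 0x95
s_2 = Round(s_1, k_1) = 0xCC
s_3 = Round(s_2, k_2) = 0x43
s_4 = Round(s_3, k_3) = 0xE6
s_5 = Round(s_4, k_4) = 0x64
s_6 = Round(s_5, k_5) = 0xB8
s_7 = Round(s_6, k_6) = 0x05
s_8 = Round(s_7, k_7) = 0x70

0xE6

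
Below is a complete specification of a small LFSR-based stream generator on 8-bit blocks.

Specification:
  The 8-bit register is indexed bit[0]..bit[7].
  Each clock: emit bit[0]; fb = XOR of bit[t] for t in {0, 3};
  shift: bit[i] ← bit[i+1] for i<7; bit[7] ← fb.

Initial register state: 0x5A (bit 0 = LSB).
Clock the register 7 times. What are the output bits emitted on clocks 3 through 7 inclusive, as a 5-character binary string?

reg_0 = 0x5A
clock 1: out=0, reg = 0xAD
clock 2: out=1, reg = 0x56
clock 3: out=0, reg = 0x2B
clock 4: out=1, reg = 0x15
clock 5: out=1, reg = 0x8A
clock 6: out=0, reg = 0xC5
clock 7: out=1, reg = 0xE2

01101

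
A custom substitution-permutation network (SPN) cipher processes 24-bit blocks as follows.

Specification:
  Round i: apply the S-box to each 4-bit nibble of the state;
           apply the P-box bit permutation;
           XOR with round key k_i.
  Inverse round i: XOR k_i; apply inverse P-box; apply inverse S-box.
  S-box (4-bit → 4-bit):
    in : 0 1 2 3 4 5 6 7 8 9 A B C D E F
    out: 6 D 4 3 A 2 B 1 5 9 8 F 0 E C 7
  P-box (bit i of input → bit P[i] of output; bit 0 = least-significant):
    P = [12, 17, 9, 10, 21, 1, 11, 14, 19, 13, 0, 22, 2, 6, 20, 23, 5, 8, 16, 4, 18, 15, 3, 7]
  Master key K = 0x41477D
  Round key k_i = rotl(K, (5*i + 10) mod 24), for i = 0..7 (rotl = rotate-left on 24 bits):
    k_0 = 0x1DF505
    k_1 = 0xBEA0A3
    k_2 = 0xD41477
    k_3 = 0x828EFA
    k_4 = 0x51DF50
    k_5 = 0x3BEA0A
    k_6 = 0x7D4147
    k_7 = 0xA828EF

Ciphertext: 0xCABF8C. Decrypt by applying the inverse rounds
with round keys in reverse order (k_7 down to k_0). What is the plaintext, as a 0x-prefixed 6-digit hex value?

0x5FBF75

s_0 = ciphertext = 0xCABF8C
s_1 = InvRound(s_0, k_7) = 0x535E3B
s_2 = InvRound(s_1, k_6) = 0x86378B
s_3 = InvRound(s_2, k_5) = 0x60E819
s_4 = InvRound(s_3, k_4) = 0x200071
s_5 = InvRound(s_4, k_3) = 0xDCA2FD
s_6 = InvRound(s_5, k_2) = 0xDCC351
s_7 = InvRound(s_6, k_1) = 0xA65460
s_8 = InvRound(s_7, k_0) = 0x5FBF75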